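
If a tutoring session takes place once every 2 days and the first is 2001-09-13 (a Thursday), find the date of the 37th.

2001-11-24

The 37th occurrence is 36 intervals after the first: 36 × 2 = 72 days after 2001-09-13.
September has 30 days — 17 days to the end of September leaves 55.
October has 31 days (24 left).
24 days into November → 2001-11-24.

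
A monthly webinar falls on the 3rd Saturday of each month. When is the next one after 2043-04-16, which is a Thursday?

2043-04-18

April 2043 starts on a Wednesday; its first Saturday is the 4th, so the 3rd Saturday is the 18th — 2043-04-18.
2043-04-18 is after 2043-04-16, so that is the next one.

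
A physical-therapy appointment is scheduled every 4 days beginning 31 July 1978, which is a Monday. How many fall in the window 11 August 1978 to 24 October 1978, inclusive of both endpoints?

19

Occurrences land 4·i days after 31 July 1978 for i = 0, 1, 2, …
11 August 1978 is 11 days after the start; 11 ÷ 4 = 2 remainder 3; since the remainder is 3, round up to i = 3. First occurrence in the window: #4 on 12 August 1978 (3×4 = 12 days in).
24 October 1978 is 85 days after the start; 85 ÷ 4 = 21 remainder 1. Last occurrence in the window: #22 on 23 October 1978.
Occurrences #4 through #22: 19 in total.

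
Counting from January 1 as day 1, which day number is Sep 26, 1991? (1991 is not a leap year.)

269

Days in months before Sep: 31 + 28 + 31 + 30 + 31 + 30 + 31 + 31 = 243.
Plus 26 days into Sep → day 269.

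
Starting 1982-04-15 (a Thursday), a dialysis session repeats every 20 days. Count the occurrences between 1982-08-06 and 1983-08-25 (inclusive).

Occurrences land 20·i days after 1982-04-15 for i = 0, 1, 2, …
1982-08-06 is 113 days after the start; 113 ÷ 20 = 5 remainder 13; since the remainder is 13, round up to i = 6. First occurrence in the window: #7 on 1982-08-13 (6×20 = 120 days in).
1983-08-25 is 497 days after the start; 497 ÷ 20 = 24 remainder 17. Last occurrence in the window: #25 on 1983-08-08.
Occurrences #7 through #25: 19 in total.

19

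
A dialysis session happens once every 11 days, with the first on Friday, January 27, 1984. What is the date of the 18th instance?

The 18th occurrence is 17 intervals after the first: 17 × 11 = 187 days after January 27, 1984.
January has 31 days — 4 days to the end of January leaves 183.
February has 29 days (154 left).
March has 31 days (123 left).
April has 30 days (93 left).
May has 31 days (62 left).
June has 30 days (32 left).
July has 31 days (1 left).
1 day into August → August 1, 1984.

August 1, 1984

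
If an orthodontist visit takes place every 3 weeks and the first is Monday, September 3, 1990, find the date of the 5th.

The 5th occurrence is 4 intervals after the first: 4 × 21 = 84 days after September 3, 1990.
September has 30 days — 27 days to the end of September leaves 57.
October has 31 days (26 left).
26 days into November → November 26, 1990.

November 26, 1990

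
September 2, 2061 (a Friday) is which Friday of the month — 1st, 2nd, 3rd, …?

1st

Day 2 falls in week ⌈2/7⌉ of the month.
Days 1–7 hold the 1st Friday, 8–14 the 2nd, 15–21 the 3rd, 22–28 the 4th, 29–31 the 5th.
2 is in the range for the 1st.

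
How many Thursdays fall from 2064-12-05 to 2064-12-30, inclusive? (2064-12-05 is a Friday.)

2064-12-05 is a Friday; the first Thursday on or after it is 2064-12-11 (6 days later).
From 2064-12-11 to 2064-12-30 is 30 − 11 = 19 days.
19 ÷ 7 = 2 full weeks with remainder 5, so 2 more Thursdays after the first → 3.

3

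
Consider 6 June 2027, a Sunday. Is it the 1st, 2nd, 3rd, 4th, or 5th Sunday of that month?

Day 6 falls in week ⌈6/7⌉ of the month.
Days 1–7 hold the 1st Sunday, 8–14 the 2nd, 15–21 the 3rd, 22–28 the 4th, 29–31 the 5th.
6 is in the range for the 1st.

1st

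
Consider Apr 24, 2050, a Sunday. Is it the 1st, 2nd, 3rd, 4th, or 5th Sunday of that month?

4th

Day 24 falls in week ⌈24/7⌉ of the month.
Days 1–7 hold the 1st Sunday, 8–14 the 2nd, 15–21 the 3rd, 22–28 the 4th, 29–31 the 5th.
24 is in the range for the 4th.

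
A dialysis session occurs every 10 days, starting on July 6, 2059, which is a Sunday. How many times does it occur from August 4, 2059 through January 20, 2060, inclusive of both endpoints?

17

Occurrences land 10·i days after July 6, 2059 for i = 0, 1, 2, …
August 4, 2059 is 29 days after the start; 29 ÷ 10 = 2 remainder 9; since the remainder is 9, round up to i = 3. First occurrence in the window: #4 on August 5, 2059 (3×10 = 30 days in).
January 20, 2060 is 198 days after the start; 198 ÷ 10 = 19 remainder 8. Last occurrence in the window: #20 on January 12, 2060.
Occurrences #4 through #20: 17 in total.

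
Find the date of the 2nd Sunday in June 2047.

The first Sunday of June 2047 is June 2.
The 2nd Sunday is 1 weeks later: 2 + 7 = 9.

2047-06-09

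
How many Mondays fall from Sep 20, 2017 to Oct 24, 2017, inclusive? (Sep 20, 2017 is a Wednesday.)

Sep 20, 2017 is a Wednesday; the first Monday on or after it is Sep 25, 2017 (5 days later).
From Sep 25, 2017 to Oct 24, 2017: 5 + 24 = 29 days (rest of Sep, Oct).
29 ÷ 7 = 4 full weeks with remainder 1, so 4 more Mondays after the first → 5.

5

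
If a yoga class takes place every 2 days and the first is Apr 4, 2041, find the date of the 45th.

The 45th occurrence is 44 intervals after the first: 44 × 2 = 88 days after Apr 4, 2041.
Apr has 30 days — 26 days to the end of Apr leaves 62.
May has 31 days (31 left).
Jun has 30 days (1 left).
1 day into Jul → Jul 1, 2041.

Jul 1, 2041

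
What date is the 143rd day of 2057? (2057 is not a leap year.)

January has 31 days (143 − 31 = 112 remain).
February has 28 days (112 − 28 = 84 remain).
March has 31 days (84 − 31 = 53 remain).
April has 30 days (53 − 30 = 23 remain).
23 into May → May 23.

2057-05-23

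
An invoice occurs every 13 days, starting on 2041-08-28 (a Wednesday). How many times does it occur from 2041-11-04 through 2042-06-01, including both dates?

Occurrences land 13·i days after 2041-08-28 for i = 0, 1, 2, …
2041-11-04 is 68 days after the start; 68 ÷ 13 = 5 remainder 3; since the remainder is 3, round up to i = 6. First occurrence in the window: #7 on 2041-11-14 (6×13 = 78 days in).
2042-06-01 is 277 days after the start; 277 ÷ 13 = 21 remainder 4. Last occurrence in the window: #22 on 2042-05-28.
Occurrences #7 through #22: 16 in total.

16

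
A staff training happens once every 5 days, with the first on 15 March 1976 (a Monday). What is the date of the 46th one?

26 October 1976

The 46th occurrence is 45 intervals after the first: 45 × 5 = 225 days after 15 March 1976.
March has 31 days — 16 days to the end of March leaves 209.
April has 30 days (179 left).
May has 31 days (148 left).
June has 30 days (118 left).
July has 31 days (87 left).
August has 31 days (56 left).
September has 30 days (26 left).
26 days into October → 26 October 1976.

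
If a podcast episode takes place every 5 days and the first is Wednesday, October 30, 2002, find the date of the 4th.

November 14, 2002

The 4th occurrence is 3 intervals after the first: 3 × 5 = 15 days after October 30, 2002.
October has 31 days — 1 day to the end of October leaves 14.
14 days into November → November 14, 2002.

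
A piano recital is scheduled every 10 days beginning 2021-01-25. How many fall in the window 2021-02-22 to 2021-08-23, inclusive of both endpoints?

Occurrences land 10·i days after 2021-01-25 for i = 0, 1, 2, …
2021-02-22 is 28 days after the start; 28 ÷ 10 = 2 remainder 8; since the remainder is 8, round up to i = 3. First occurrence in the window: #4 on 2021-02-24 (3×10 = 30 days in).
2021-08-23 is 210 days after the start; 210 ÷ 10 = 21 remainder 0. Last occurrence in the window: #22 on 2021-08-23.
Occurrences #4 through #22: 19 in total.

19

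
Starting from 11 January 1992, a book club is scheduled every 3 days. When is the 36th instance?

25 April 1992

The 36th occurrence is 35 intervals after the first: 35 × 3 = 105 days after 11 January 1992.
January has 31 days — 20 days to the end of January leaves 85.
February has 29 days (56 left).
March has 31 days (25 left).
25 days into April → 25 April 1992.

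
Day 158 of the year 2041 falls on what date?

June 7, 2041

January has 31 days (158 − 31 = 127 remain).
February has 28 days (127 − 28 = 99 remain).
March has 31 days (99 − 31 = 68 remain).
April has 30 days (68 − 30 = 38 remain).
May has 31 days (38 − 31 = 7 remain).
7 into June → June 7.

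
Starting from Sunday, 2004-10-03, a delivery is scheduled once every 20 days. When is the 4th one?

The 4th occurrence is 3 intervals after the first: 3 × 20 = 60 days after 2004-10-03.
October has 31 days — 28 days to the end of October leaves 32.
November has 30 days (2 left).
2 days into December → 2004-12-02.

2004-12-02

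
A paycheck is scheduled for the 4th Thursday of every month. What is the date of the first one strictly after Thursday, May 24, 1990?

June 28, 1990

May 1990 starts on a Tuesday; its first Thursday is the 3rd, so the 4th Thursday is the 24th — May 24, 1990.
That is not after May 24, 1990, so look at June 1990.
June 1990 starts on a Friday; its first Thursday is the 7th, so the 4th Thursday is the 28th — June 28, 1990.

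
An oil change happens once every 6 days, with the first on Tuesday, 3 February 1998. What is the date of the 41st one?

The 41st occurrence is 40 intervals after the first: 40 × 6 = 240 days after 3 February 1998.
February has 28 days — 25 days to the end of February leaves 215.
March has 31 days (184 left).
April has 30 days (154 left).
May has 31 days (123 left).
June has 30 days (93 left).
July has 31 days (62 left).
August has 31 days (31 left).
September has 30 days (1 left).
1 day into October → 1 October 1998.

1 October 1998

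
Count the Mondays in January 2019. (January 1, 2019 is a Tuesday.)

4

January 1, 2019 is a Tuesday; the first Monday on or after it is January 7, 2019 (6 days later).
From January 7, 2019 to January 31, 2019 is 31 − 7 = 24 days.
24 ÷ 7 = 3 full weeks with remainder 3, so 3 more Mondays after the first → 4.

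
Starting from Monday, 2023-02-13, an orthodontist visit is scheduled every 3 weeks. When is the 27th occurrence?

The 27th occurrence is 26 intervals after the first: 26 × 21 = 546 days after 2023-02-13.
February has 28 days — 15 days to the end of February leaves 531.
From end of February to end of 2023 is 306 days (225 left).
January has 31 days (194 left).
February has 29 days (165 left).
March has 31 days (134 left).
April has 30 days (104 left).
May has 31 days (73 left).
June has 30 days (43 left).
July has 31 days (12 left).
12 days into August → 2024-08-12.

2024-08-12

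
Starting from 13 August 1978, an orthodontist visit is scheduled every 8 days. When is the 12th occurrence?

The 12th occurrence is 11 intervals after the first: 11 × 8 = 88 days after 13 August 1978.
August has 31 days — 18 days to the end of August leaves 70.
September has 30 days (40 left).
October has 31 days (9 left).
9 days into November → 9 November 1978.

9 November 1978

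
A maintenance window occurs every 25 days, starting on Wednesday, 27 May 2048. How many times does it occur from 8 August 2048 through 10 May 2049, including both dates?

11

Occurrences land 25·i days after 27 May 2048 for i = 0, 1, 2, …
8 August 2048 is 73 days after the start; 73 ÷ 25 = 2 remainder 23; since the remainder is 23, round up to i = 3. First occurrence in the window: #4 on 10 August 2048 (3×25 = 75 days in).
10 May 2049 is 348 days after the start; 348 ÷ 25 = 13 remainder 23. Last occurrence in the window: #14 on 17 April 2049.
Occurrences #4 through #14: 11 in total.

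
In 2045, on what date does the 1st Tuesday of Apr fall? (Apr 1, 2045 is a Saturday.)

Apr 4, 2045

Apr 2045 begins on a Saturday, so the first Tuesday is Apr 4 (3 days later).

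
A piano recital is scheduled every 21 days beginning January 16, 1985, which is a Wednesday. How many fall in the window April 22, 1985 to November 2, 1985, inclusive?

Occurrences land 21·i days after January 16, 1985 for i = 0, 1, 2, …
April 22, 1985 is 96 days after the start; 96 ÷ 21 = 4 remainder 12; since the remainder is 12, round up to i = 5. First occurrence in the window: #6 on May 1, 1985 (5×21 = 105 days in).
November 2, 1985 is 290 days after the start; 290 ÷ 21 = 13 remainder 17. Last occurrence in the window: #14 on October 16, 1985.
Occurrences #6 through #14: 9 in total.

9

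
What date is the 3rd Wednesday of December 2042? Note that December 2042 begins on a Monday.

December 2042 begins on a Monday, so the first Wednesday is December 3 (2 days later).
The 3rd Wednesday is 2 weeks later: 3 + 14 = 17.

December 17, 2042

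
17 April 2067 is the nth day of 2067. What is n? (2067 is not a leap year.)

107

Days in months before April: 31 + 28 + 31 = 90.
Plus 17 days into April → day 107.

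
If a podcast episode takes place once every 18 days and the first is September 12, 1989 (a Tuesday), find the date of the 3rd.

October 18, 1989

The 3rd occurrence is 2 intervals after the first: 2 × 18 = 36 days after September 12, 1989.
September has 30 days — 18 days to the end of September leaves 18.
18 days into October → October 18, 1989.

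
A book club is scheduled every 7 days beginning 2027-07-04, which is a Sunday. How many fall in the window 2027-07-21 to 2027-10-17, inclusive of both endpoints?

13

Occurrences land 7·i days after 2027-07-04 for i = 0, 1, 2, …
2027-07-21 is 17 days after the start; 17 ÷ 7 = 2 remainder 3; since the remainder is 3, round up to i = 3. First occurrence in the window: #4 on 2027-07-25 (3×7 = 21 days in).
2027-10-17 is 105 days after the start; 105 ÷ 7 = 15 remainder 0. Last occurrence in the window: #16 on 2027-10-17.
Occurrences #4 through #16: 13 in total.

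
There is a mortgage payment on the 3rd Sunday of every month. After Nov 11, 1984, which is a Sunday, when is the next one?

Nov 18, 1984

Nov 1984 starts on a Thursday; its first Sunday is the 4th, so the 3rd Sunday is the 18th — Nov 18, 1984.
Nov 18, 1984 is after Nov 11, 1984, so that is the next one.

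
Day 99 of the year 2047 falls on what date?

January has 31 days (99 − 31 = 68 remain).
February has 28 days (68 − 28 = 40 remain).
March has 31 days (40 − 31 = 9 remain).
9 into April → April 9.

April 9, 2047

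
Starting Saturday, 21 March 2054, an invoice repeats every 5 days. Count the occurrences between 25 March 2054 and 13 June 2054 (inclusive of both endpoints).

Occurrences land 5·i days after 21 March 2054 for i = 0, 1, 2, …
25 March 2054 is 4 days after the start; 4 ÷ 5 = 0 remainder 4; since the remainder is 4, round up to i = 1. First occurrence in the window: #2 on 26 March 2054 (1×5 = 5 days in).
13 June 2054 is 84 days after the start; 84 ÷ 5 = 16 remainder 4. Last occurrence in the window: #17 on 9 June 2054.
Occurrences #2 through #17: 16 in total.

16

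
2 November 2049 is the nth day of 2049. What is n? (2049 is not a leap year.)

Days in months before November: 31 + 28 + 31 + 30 + 31 + 30 + 31 + 31 + 30 + 31 = 304.
Plus 2 days into November → day 306.

306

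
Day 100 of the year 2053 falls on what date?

10 April 2053

January has 31 days (100 − 31 = 69 remain).
February has 28 days (69 − 28 = 41 remain).
March has 31 days (41 − 31 = 10 remain).
10 into April → April 10.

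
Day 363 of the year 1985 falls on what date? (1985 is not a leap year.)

January has 31 days (363 − 31 = 332 remain).
February has 28 days (332 − 28 = 304 remain).
March has 31 days (304 − 31 = 273 remain).
April has 30 days (273 − 30 = 243 remain).
May has 31 days (243 − 31 = 212 remain).
June has 30 days (212 − 30 = 182 remain).
July has 31 days (182 − 31 = 151 remain).
August has 31 days (151 − 31 = 120 remain).
September has 30 days (120 − 30 = 90 remain).
October has 31 days (90 − 31 = 59 remain).
November has 30 days (59 − 30 = 29 remain).
29 into December → December 29.

1985-12-29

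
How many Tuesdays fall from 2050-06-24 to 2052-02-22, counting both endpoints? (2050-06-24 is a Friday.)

2050-06-24 is a Friday; the first Tuesday on or after it is 2050-06-28 (4 days later).
From 2050-06-28 to 2052-02-22: 186 + 365 + 53 = 604 days (rest of 2050, 2051, to 2052-02-22 in 2052).
604 ÷ 7 = 86 full weeks with remainder 2, so 86 more Tuesdays after the first → 87.

87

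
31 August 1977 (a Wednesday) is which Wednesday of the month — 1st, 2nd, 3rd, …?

Day 31 falls in week ⌈31/7⌉ of the month.
Days 1–7 hold the 1st Wednesday, 8–14 the 2nd, 15–21 the 3rd, 22–28 the 4th, 29–31 the 5th.
31 is in the range for the 5th.

5th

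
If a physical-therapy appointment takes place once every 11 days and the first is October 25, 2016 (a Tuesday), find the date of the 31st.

The 31st occurrence is 30 intervals after the first: 30 × 11 = 330 days after October 25, 2016.
October has 31 days — 6 days to the end of October leaves 324.
November has 30 days (294 left).
December has 31 days (263 left).
January has 31 days (232 left).
February has 28 days (204 left).
March has 31 days (173 left).
April has 30 days (143 left).
May has 31 days (112 left).
June has 30 days (82 left).
July has 31 days (51 left).
August has 31 days (20 left).
20 days into September → September 20, 2017.

September 20, 2017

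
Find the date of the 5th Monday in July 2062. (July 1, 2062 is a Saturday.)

31 July 2062

July 2062 begins on a Saturday, so the first Monday is July 3 (2 days later).
The 5th Monday is 4 weeks later: 3 + 28 = 31.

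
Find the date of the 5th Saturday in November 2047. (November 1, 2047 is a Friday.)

November 2047 begins on a Friday, so the first Saturday is November 2 (1 day later).
The 5th Saturday is 4 weeks later: 2 + 28 = 30.

30 November 2047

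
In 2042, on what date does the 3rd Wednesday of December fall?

17 December 2042

December 2042 begins on a Monday, so the first Wednesday is December 3 (2 days later).
The 3rd Wednesday is 2 weeks later: 3 + 14 = 17.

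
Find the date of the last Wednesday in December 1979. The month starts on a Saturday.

December 1979 begins on a Saturday, so the first Wednesday is December 5 (4 days later).
December 1979 has 31 days. Adding weeks: 5, 12, 19, 26 — the last one ≤ 31 is the 26th.

26 December 1979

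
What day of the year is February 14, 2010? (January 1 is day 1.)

45

Days in months before February: 31 = 31.
Plus 14 days into February → day 45.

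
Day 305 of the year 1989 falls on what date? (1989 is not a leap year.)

January has 31 days (305 − 31 = 274 remain).
February has 28 days (274 − 28 = 246 remain).
March has 31 days (246 − 31 = 215 remain).
April has 30 days (215 − 30 = 185 remain).
May has 31 days (185 − 31 = 154 remain).
June has 30 days (154 − 30 = 124 remain).
July has 31 days (124 − 31 = 93 remain).
August has 31 days (93 − 31 = 62 remain).
September has 30 days (62 − 30 = 32 remain).
October has 31 days (32 − 31 = 1 remain).
1 into November → November 1.

November 1, 1989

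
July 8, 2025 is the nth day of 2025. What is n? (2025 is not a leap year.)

Days in months before July: 31 + 28 + 31 + 30 + 31 + 30 = 181.
Plus 8 days into July → day 189.

189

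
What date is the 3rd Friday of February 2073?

2073-02-17

The first Friday of February 2073 is February 3.
The 3rd Friday is 2 weeks later: 3 + 14 = 17.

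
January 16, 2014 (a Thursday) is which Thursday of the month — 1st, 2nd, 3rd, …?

Day 16 falls in week ⌈16/7⌉ of the month.
Days 1–7 hold the 1st Thursday, 8–14 the 2nd, 15–21 the 3rd, 22–28 the 4th, 29–31 the 5th.
16 is in the range for the 3rd.

3rd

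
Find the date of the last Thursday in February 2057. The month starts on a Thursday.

February 22, 2057

February 2057 begins on a Thursday, so the first Thursday is February 1.
February 2057 has 28 days. Adding weeks: 1, 8, 15, 22 — the last one ≤ 28 is the 22nd.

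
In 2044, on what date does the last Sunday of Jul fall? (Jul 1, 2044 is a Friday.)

Jul 2044 begins on a Friday, so the first Sunday is Jul 3 (2 days later).
Jul 2044 has 31 days. Adding weeks: 3, 10, 17, 24, 31 — the last one ≤ 31 is the 31st.

Jul 31, 2044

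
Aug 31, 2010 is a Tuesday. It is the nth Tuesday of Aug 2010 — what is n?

Day 31 falls in week ⌈31/7⌉ of the month.
Days 1–7 hold the 1st Tuesday, 8–14 the 2nd, 15–21 the 3rd, 22–28 the 4th, 29–31 the 5th.
31 is in the range for the 5th.

5th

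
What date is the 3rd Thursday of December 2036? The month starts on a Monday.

18 December 2036

December 2036 begins on a Monday, so the first Thursday is December 4 (3 days later).
The 3rd Thursday is 2 weeks later: 4 + 14 = 18.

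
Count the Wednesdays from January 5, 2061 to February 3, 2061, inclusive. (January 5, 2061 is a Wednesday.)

5

January 5, 2061 is a Wednesday; the first Wednesday on or after it is January 5, 2061.
From January 5, 2061 to February 3, 2061: 26 + 3 = 29 days (rest of January, February).
29 ÷ 7 = 4 full weeks with remainder 1, so 4 more Wednesdays after the first → 5.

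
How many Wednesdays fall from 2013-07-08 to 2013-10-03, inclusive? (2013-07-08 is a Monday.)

13

2013-07-08 is a Monday; the first Wednesday on or after it is 2013-07-10 (2 days later).
From 2013-07-10 to 2013-10-03: 21 + 31 + 30 + 3 = 85 days (rest of July, August, September, October).
85 ÷ 7 = 12 full weeks with remainder 1, so 12 more Wednesdays after the first → 13.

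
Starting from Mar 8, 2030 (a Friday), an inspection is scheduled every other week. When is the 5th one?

May 3, 2030

The 5th occurrence is 4 intervals after the first: 4 × 14 = 56 days after Mar 8, 2030.
Mar has 31 days — 23 days to the end of Mar leaves 33.
Apr has 30 days (3 left).
3 days into May → May 3, 2030.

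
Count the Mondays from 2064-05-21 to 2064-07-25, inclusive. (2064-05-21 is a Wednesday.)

9

2064-05-21 is a Wednesday; the first Monday on or after it is 2064-05-26 (5 days later).
From 2064-05-26 to 2064-07-25: 5 + 30 + 25 = 60 days (rest of May, June, July).
60 ÷ 7 = 8 full weeks with remainder 4, so 8 more Mondays after the first → 9.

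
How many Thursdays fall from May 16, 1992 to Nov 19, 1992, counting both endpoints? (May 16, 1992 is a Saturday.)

May 16, 1992 is a Saturday; the first Thursday on or after it is May 21, 1992 (5 days later).
From May 21, 1992 to Nov 19, 1992: 10 + 30 + 31 + 31 + 30 + 31 + 19 = 182 days (rest of May, Jun, Jul, Aug, Sep, Oct, Nov).
182 ÷ 7 = 26 full weeks with remainder 0, so 26 more Thursdays after the first → 27.

27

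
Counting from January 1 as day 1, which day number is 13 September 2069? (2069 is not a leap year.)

Days in months before September: 31 + 28 + 31 + 30 + 31 + 30 + 31 + 31 = 243.
Plus 13 days into September → day 256.

256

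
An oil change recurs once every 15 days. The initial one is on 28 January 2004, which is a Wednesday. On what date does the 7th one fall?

27 April 2004

The 7th occurrence is 6 intervals after the first: 6 × 15 = 90 days after 28 January 2004.
January has 31 days — 3 days to the end of January leaves 87.
February has 29 days (58 left).
March has 31 days (27 left).
27 days into April → 27 April 2004.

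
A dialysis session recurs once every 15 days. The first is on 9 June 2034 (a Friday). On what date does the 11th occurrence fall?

The 11th occurrence is 10 intervals after the first: 10 × 15 = 150 days after 9 June 2034.
June has 30 days — 21 days to the end of June leaves 129.
July has 31 days (98 left).
August has 31 days (67 left).
September has 30 days (37 left).
October has 31 days (6 left).
6 days into November → 6 November 2034.

6 November 2034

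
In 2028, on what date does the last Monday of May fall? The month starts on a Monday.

May 2028 begins on a Monday, so the first Monday is May 1.
May 2028 has 31 days. Adding weeks: 1, 8, 15, 22, 29 — the last one ≤ 31 is the 29th.

2028-05-29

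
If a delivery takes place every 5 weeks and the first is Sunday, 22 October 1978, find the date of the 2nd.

26 November 1978

The 2nd occurrence is 1 interval after the first: 1 × 35 = 35 days after 22 October 1978.
October has 31 days — 9 days to the end of October leaves 26.
26 days into November → 26 November 1978.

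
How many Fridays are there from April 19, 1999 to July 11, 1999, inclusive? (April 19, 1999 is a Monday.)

April 19, 1999 is a Monday; the first Friday on or after it is April 23, 1999 (4 days later).
From April 23, 1999 to July 11, 1999: 7 + 31 + 30 + 11 = 79 days (rest of April, May, June, July).
79 ÷ 7 = 11 full weeks with remainder 2, so 11 more Fridays after the first → 12.

12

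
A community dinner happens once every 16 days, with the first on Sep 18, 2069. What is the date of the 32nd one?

Jan 27, 2071

The 32nd occurrence is 31 intervals after the first: 31 × 16 = 496 days after Sep 18, 2069.
Sep has 30 days — 12 days to the end of Sep leaves 484.
From end of Sep to end of 2069 is 92 days (392 left).
2070 has 365 days (27 left).
27 days into Jan → Jan 27, 2071.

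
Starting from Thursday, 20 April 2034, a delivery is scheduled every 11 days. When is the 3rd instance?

12 May 2034

The 3rd occurrence is 2 intervals after the first: 2 × 11 = 22 days after 20 April 2034.
April has 30 days — 10 days to the end of April leaves 12.
12 days into May → 12 May 2034.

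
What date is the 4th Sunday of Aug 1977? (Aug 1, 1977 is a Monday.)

Aug 28, 1977

Aug 1977 begins on a Monday, so the first Sunday is Aug 7 (6 days later).
The 4th Sunday is 3 weeks later: 7 + 21 = 28.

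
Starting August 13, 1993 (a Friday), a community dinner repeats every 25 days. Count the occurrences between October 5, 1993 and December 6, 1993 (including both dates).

2

Occurrences land 25·i days after August 13, 1993 for i = 0, 1, 2, …
October 5, 1993 is 53 days after the start; 53 ÷ 25 = 2 remainder 3; since the remainder is 3, round up to i = 3. First occurrence in the window: #4 on October 27, 1993 (3×25 = 75 days in).
December 6, 1993 is 115 days after the start; 115 ÷ 25 = 4 remainder 15. Last occurrence in the window: #5 on November 21, 1993.
Occurrences #4 through #5: 2 in total.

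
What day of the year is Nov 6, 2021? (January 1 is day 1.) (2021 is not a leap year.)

310

Days in months before Nov: 31 + 28 + 31 + 30 + 31 + 30 + 31 + 31 + 30 + 31 = 304.
Plus 6 days into Nov → day 310.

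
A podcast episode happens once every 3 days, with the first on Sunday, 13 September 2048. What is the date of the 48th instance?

1 February 2049

The 48th occurrence is 47 intervals after the first: 47 × 3 = 141 days after 13 September 2048.
September has 30 days — 17 days to the end of September leaves 124.
October has 31 days (93 left).
November has 30 days (63 left).
December has 31 days (32 left).
January has 31 days (1 left).
1 day into February → 1 February 2049.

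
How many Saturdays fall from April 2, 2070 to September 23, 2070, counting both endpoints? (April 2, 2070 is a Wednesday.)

April 2, 2070 is a Wednesday; the first Saturday on or after it is April 5, 2070 (3 days later).
From April 5, 2070 to September 23, 2070: 25 + 31 + 30 + 31 + 31 + 23 = 171 days (rest of April, May, June, July, August, September).
171 ÷ 7 = 24 full weeks with remainder 3, so 24 more Saturdays after the first → 25.

25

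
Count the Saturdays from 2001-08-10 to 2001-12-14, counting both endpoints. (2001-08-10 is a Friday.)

2001-08-10 is a Friday; the first Saturday on or after it is 2001-08-11 (1 day later).
From 2001-08-11 to 2001-12-14: 20 + 30 + 31 + 30 + 14 = 125 days (rest of August, September, October, November, December).
125 ÷ 7 = 17 full weeks with remainder 6, so 17 more Saturdays after the first → 18.

18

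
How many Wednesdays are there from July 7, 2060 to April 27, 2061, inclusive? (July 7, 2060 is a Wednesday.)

July 7, 2060 is a Wednesday; the first Wednesday on or after it is July 7, 2060.
From July 7, 2060 to April 27, 2061: 24 + 31 + 30 + 31 + 30 + 31 + 31 + 28 + 31 + 27 = 294 days (rest of July, August, September, October, November, December, January, February, March, April).
294 ÷ 7 = 42 full weeks with remainder 0, so 42 more Wednesdays after the first → 43.

43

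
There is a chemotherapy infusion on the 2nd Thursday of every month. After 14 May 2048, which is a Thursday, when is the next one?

May 2048 starts on a Friday; its first Thursday is the 7th, so the 2nd Thursday is the 14th — 14 May 2048.
That is not after 14 May 2048, so look at June 2048.
June 2048 starts on a Monday; its first Thursday is the 4th, so the 2nd Thursday is the 11th — 11 June 2048.

11 June 2048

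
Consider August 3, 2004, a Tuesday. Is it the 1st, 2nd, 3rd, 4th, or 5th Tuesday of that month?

1st

Day 3 falls in week ⌈3/7⌉ of the month.
Days 1–7 hold the 1st Tuesday, 8–14 the 2nd, 15–21 the 3rd, 22–28 the 4th, 29–31 the 5th.
3 is in the range for the 1st.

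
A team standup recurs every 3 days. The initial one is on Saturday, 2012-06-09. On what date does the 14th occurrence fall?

The 14th occurrence is 13 intervals after the first: 13 × 3 = 39 days after 2012-06-09.
June has 30 days — 21 days to the end of June leaves 18.
18 days into July → 2012-07-18.

2012-07-18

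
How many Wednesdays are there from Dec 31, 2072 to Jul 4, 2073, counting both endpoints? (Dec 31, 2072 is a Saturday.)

Dec 31, 2072 is a Saturday; the first Wednesday on or after it is Jan 4, 2073 (4 days later).
From Jan 4, 2073 to Jul 4, 2073: 27 + 28 + 31 + 30 + 31 + 30 + 4 = 181 days (rest of Jan, Feb, Mar, Apr, May, Jun, Jul).
181 ÷ 7 = 25 full weeks with remainder 6, so 25 more Wednesdays after the first → 26.

26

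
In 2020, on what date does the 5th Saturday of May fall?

May 2020 begins on a Friday, so the first Saturday is May 2 (1 day later).
The 5th Saturday is 4 weeks later: 2 + 28 = 30.

30 May 2020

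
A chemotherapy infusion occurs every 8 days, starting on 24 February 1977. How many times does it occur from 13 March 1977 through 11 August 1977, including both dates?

19

Occurrences land 8·i days after 24 February 1977 for i = 0, 1, 2, …
13 March 1977 is 17 days after the start; 17 ÷ 8 = 2 remainder 1; since the remainder is 1, round up to i = 3. First occurrence in the window: #4 on 20 March 1977 (3×8 = 24 days in).
11 August 1977 is 168 days after the start; 168 ÷ 8 = 21 remainder 0. Last occurrence in the window: #22 on 11 August 1977.
Occurrences #4 through #22: 19 in total.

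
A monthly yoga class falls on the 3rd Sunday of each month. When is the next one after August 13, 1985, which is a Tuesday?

August 1985 starts on a Thursday; its first Sunday is the 4th, so the 3rd Sunday is the 18th — August 18, 1985.
August 18, 1985 is after August 13, 1985, so that is the next one.

August 18, 1985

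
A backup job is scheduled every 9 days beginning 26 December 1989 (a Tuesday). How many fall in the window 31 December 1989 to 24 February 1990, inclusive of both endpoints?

6

Occurrences land 9·i days after 26 December 1989 for i = 0, 1, 2, …
31 December 1989 is 5 days after the start; 5 ÷ 9 = 0 remainder 5; since the remainder is 5, round up to i = 1. First occurrence in the window: #2 on 4 January 1990 (1×9 = 9 days in).
24 February 1990 is 60 days after the start; 60 ÷ 9 = 6 remainder 6. Last occurrence in the window: #7 on 18 February 1990.
Occurrences #2 through #7: 6 in total.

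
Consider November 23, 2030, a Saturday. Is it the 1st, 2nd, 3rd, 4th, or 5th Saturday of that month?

Day 23 falls in week ⌈23/7⌉ of the month.
Days 1–7 hold the 1st Saturday, 8–14 the 2nd, 15–21 the 3rd, 22–28 the 4th, 29–31 the 5th.
23 is in the range for the 4th.

4th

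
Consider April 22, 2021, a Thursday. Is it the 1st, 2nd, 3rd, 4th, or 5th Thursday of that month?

4th

Day 22 falls in week ⌈22/7⌉ of the month.
Days 1–7 hold the 1st Thursday, 8–14 the 2nd, 15–21 the 3rd, 22–28 the 4th, 29–31 the 5th.
22 is in the range for the 4th.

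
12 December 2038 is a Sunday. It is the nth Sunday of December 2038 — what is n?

Day 12 falls in week ⌈12/7⌉ of the month.
Days 1–7 hold the 1st Sunday, 8–14 the 2nd, 15–21 the 3rd, 22–28 the 4th, 29–31 the 5th.
12 is in the range for the 2nd.

2nd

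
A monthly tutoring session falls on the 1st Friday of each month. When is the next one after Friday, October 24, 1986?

October 1986 starts on a Wednesday, so its 1st Friday is October 3, 1986 (2 days in).
That is not after October 24, 1986, so look at November 1986.
November 1986 starts on a Saturday, so its 1st Friday is November 7, 1986 (6 days in).

November 7, 1986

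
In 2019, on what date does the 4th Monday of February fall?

25 February 2019

The first Monday of February 2019 is February 4.
The 4th Monday is 3 weeks later: 4 + 21 = 25.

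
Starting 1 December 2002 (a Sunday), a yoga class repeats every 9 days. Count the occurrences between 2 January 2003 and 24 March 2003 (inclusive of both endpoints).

9

Occurrences land 9·i days after 1 December 2002 for i = 0, 1, 2, …
2 January 2003 is 32 days after the start; 32 ÷ 9 = 3 remainder 5; since the remainder is 5, round up to i = 4. First occurrence in the window: #5 on 6 January 2003 (4×9 = 36 days in).
24 March 2003 is 113 days after the start; 113 ÷ 9 = 12 remainder 5. Last occurrence in the window: #13 on 19 March 2003.
Occurrences #5 through #13: 9 in total.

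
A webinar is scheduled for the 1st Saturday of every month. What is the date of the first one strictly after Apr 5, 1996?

Apr 1996 starts on a Monday, so its 1st Saturday is Apr 6, 1996 (5 days in).
Apr 6, 1996 is after Apr 5, 1996, so that is the next one.

Apr 6, 1996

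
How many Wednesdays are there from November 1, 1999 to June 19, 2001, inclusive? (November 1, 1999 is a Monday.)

85

November 1, 1999 is a Monday; the first Wednesday on or after it is November 3, 1999 (2 days later).
From November 3, 1999 to June 19, 2001: 58 + 366 + 170 = 594 days (rest of 1999, 2000, to June 19, 2001 in 2001).
594 ÷ 7 = 84 full weeks with remainder 6, so 84 more Wednesdays after the first → 85.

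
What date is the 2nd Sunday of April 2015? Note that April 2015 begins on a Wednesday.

2015-04-12

April 2015 begins on a Wednesday, so the first Sunday is April 5 (4 days later).
The 2nd Sunday is 1 weeks later: 5 + 7 = 12.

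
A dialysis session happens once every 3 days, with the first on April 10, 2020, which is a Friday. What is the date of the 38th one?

July 30, 2020

The 38th occurrence is 37 intervals after the first: 37 × 3 = 111 days after April 10, 2020.
April has 30 days — 20 days to the end of April leaves 91.
May has 31 days (60 left).
June has 30 days (30 left).
30 days into July → July 30, 2020.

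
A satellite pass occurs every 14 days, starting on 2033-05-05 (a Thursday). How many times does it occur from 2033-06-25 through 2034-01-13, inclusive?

15

Occurrences land 14·i days after 2033-05-05 for i = 0, 1, 2, …
2033-06-25 is 51 days after the start; 51 ÷ 14 = 3 remainder 9; since the remainder is 9, round up to i = 4. First occurrence in the window: #5 on 2033-06-30 (4×14 = 56 days in).
2034-01-13 is 253 days after the start; 253 ÷ 14 = 18 remainder 1. Last occurrence in the window: #19 on 2034-01-12.
Occurrences #5 through #19: 15 in total.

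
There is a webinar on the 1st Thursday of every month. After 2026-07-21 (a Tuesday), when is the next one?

2026-08-06

July 2026 starts on a Wednesday, so its 1st Thursday is 2026-07-02 (1 day in).
That is not after 2026-07-21, so look at August 2026.
August 2026 starts on a Saturday, so its 1st Thursday is 2026-08-06 (5 days in).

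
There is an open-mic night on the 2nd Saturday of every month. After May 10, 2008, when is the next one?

Jun 14, 2008

May 2008 starts on a Thursday; its first Saturday is the 3rd, so the 2nd Saturday is the 10th — May 10, 2008.
That is not after May 10, 2008, so look at Jun 2008.
Jun 2008 starts on a Sunday; its first Saturday is the 7th, so the 2nd Saturday is the 14th — Jun 14, 2008.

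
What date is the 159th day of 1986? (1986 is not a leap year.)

8 June 1986

January has 31 days (159 − 31 = 128 remain).
February has 28 days (128 − 28 = 100 remain).
March has 31 days (100 − 31 = 69 remain).
April has 30 days (69 − 30 = 39 remain).
May has 31 days (39 − 31 = 8 remain).
8 into June → June 8.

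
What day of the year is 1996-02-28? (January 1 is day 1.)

Days in months before February: 31 = 31.
Plus 28 days into February → day 59.

59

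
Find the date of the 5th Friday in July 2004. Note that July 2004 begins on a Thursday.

30 July 2004

July 2004 begins on a Thursday, so the first Friday is July 2 (1 day later).
The 5th Friday is 4 weeks later: 2 + 28 = 30.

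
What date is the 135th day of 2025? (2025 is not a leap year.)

January has 31 days (135 − 31 = 104 remain).
February has 28 days (104 − 28 = 76 remain).
March has 31 days (76 − 31 = 45 remain).
April has 30 days (45 − 30 = 15 remain).
15 into May → May 15.

2025-05-15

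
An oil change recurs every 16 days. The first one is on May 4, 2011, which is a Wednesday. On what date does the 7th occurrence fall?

Aug 8, 2011

The 7th occurrence is 6 intervals after the first: 6 × 16 = 96 days after May 4, 2011.
May has 31 days — 27 days to the end of May leaves 69.
Jun has 30 days (39 left).
Jul has 31 days (8 left).
8 days into Aug → Aug 8, 2011.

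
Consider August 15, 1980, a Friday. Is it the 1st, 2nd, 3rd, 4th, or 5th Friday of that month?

Day 15 falls in week ⌈15/7⌉ of the month.
Days 1–7 hold the 1st Friday, 8–14 the 2nd, 15–21 the 3rd, 22–28 the 4th, 29–31 the 5th.
15 is in the range for the 3rd.

3rd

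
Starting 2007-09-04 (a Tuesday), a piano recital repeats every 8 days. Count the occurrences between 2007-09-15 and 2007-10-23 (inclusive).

5

Occurrences land 8·i days after 2007-09-04 for i = 0, 1, 2, …
2007-09-15 is 11 days after the start; 11 ÷ 8 = 1 remainder 3; since the remainder is 3, round up to i = 2. First occurrence in the window: #3 on 2007-09-20 (2×8 = 16 days in).
2007-10-23 is 49 days after the start; 49 ÷ 8 = 6 remainder 1. Last occurrence in the window: #7 on 2007-10-22.
Occurrences #3 through #7: 5 in total.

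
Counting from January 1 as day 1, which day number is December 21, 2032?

356

Days in months before December: 31 + 29 + 31 + 30 + 31 + 30 + 31 + 31 + 30 + 31 + 30 = 335.
Plus 21 days into December → day 356.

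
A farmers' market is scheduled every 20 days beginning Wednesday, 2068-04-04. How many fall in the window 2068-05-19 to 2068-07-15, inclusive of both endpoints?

3

Occurrences land 20·i days after 2068-04-04 for i = 0, 1, 2, …
2068-05-19 is 45 days after the start; 45 ÷ 20 = 2 remainder 5; since the remainder is 5, round up to i = 3. First occurrence in the window: #4 on 2068-06-03 (3×20 = 60 days in).
2068-07-15 is 102 days after the start; 102 ÷ 20 = 5 remainder 2. Last occurrence in the window: #6 on 2068-07-13.
Occurrences #4 through #6: 3 in total.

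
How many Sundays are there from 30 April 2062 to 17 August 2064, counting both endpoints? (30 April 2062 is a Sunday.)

121

30 April 2062 is a Sunday; the first Sunday on or after it is 30 April 2062.
From 30 April 2062 to 17 August 2064: 245 + 365 + 230 = 840 days (rest of 2062, 2063, to 17 August 2064 in 2064).
840 ÷ 7 = 120 full weeks with remainder 0, so 120 more Sundays after the first → 121.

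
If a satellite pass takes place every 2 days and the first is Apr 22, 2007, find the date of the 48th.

Jul 25, 2007

The 48th occurrence is 47 intervals after the first: 47 × 2 = 94 days after Apr 22, 2007.
Apr has 30 days — 8 days to the end of Apr leaves 86.
May has 31 days (55 left).
Jun has 30 days (25 left).
25 days into Jul → Jul 25, 2007.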